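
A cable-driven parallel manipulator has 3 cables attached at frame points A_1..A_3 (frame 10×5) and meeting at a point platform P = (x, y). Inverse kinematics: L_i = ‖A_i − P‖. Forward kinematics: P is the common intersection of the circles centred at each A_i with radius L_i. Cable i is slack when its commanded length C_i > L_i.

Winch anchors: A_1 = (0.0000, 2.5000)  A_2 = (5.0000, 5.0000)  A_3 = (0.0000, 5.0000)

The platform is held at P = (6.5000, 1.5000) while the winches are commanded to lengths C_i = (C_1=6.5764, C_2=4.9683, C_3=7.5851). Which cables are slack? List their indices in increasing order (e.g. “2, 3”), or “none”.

cable 1: L_1 = ‖A_1−P‖ = 6.5765;  C_1 = 6.5764 → taut
cable 2: L_2 = ‖A_2−P‖ = 3.8079;  C_2 = 4.9683 → slack
cable 3: L_3 = ‖A_3−P‖ = 7.3824;  C_3 = 7.5851 → slack

2, 3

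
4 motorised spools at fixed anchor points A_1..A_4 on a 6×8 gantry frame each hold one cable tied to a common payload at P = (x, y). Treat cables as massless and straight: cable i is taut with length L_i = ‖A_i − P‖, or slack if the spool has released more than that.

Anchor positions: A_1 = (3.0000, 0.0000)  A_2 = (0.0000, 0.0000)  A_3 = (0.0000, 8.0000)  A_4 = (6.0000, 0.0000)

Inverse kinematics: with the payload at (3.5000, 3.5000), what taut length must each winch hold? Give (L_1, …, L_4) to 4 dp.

(3.5355, 4.9497, 5.7009, 4.3012)

L_1: Δ = A_1−P = (-0.5000, -3.5000) → ‖Δ‖ = √12.5000 = 3.5355
L_2: Δ = A_2−P = (-3.5000, -3.5000) → ‖Δ‖ = √24.5000 = 4.9497
L_3: Δ = A_3−P = (-3.5000, 4.5000) → ‖Δ‖ = √32.5000 = 5.7009
L_4: Δ = A_4−P = (2.5000, -3.5000) → ‖Δ‖ = √18.5000 = 4.3012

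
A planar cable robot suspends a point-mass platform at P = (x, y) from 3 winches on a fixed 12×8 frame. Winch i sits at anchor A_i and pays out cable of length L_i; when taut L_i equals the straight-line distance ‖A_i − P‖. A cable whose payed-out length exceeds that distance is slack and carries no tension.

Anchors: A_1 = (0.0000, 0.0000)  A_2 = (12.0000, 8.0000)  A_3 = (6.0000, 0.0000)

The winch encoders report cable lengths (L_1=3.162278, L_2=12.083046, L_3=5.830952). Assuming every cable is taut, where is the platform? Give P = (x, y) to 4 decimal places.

(1.0000, 3.0000)

expand ‖A_i−P‖²=L_i² and subtract eq 1 (q_i ≔ ‖A_i‖²−L_i²)
q_1 = 0.0000+0.0000−10.0000 = -10.0000
eq1−eq2 → [-24.0000  -16.0000]·P = -72.0000
eq1−eq3 → [-12.0000  0.0000]·P = -12.0000
2×2 solve → P = (1.0000, 3.0000)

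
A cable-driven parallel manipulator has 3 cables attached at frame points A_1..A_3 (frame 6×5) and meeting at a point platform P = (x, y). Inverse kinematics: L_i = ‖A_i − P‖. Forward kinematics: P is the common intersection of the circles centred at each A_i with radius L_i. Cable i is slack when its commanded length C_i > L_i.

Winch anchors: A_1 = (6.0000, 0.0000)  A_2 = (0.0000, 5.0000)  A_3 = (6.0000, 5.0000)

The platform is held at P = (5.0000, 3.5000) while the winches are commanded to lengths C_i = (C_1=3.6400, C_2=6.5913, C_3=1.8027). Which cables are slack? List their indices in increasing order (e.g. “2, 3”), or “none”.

2

cable 1: L_1 = ‖A_1−P‖ = 3.6401;  C_1 = 3.6400 → taut
cable 2: L_2 = ‖A_2−P‖ = 5.2202;  C_2 = 6.5913 → slack
cable 3: L_3 = ‖A_3−P‖ = 1.8028;  C_3 = 1.8027 → taut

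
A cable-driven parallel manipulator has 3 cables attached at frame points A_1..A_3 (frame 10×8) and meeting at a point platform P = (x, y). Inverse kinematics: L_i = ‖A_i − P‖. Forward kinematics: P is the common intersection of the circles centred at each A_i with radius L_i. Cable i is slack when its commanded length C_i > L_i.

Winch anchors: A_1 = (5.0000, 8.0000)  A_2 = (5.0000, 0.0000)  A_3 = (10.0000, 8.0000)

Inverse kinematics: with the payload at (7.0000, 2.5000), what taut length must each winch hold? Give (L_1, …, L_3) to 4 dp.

(5.8523, 3.2016, 6.2650)

cable 1: Δx=-2.0000, Δy=5.5000; L_1 = √(Δx²+Δy²) = 5.8523
cable 2: Δx=-2.0000, Δy=-2.5000; L_2 = √(Δx²+Δy²) = 3.2016
cable 3: Δx=3.0000, Δy=5.5000; L_3 = √(Δx²+Δy²) = 6.2650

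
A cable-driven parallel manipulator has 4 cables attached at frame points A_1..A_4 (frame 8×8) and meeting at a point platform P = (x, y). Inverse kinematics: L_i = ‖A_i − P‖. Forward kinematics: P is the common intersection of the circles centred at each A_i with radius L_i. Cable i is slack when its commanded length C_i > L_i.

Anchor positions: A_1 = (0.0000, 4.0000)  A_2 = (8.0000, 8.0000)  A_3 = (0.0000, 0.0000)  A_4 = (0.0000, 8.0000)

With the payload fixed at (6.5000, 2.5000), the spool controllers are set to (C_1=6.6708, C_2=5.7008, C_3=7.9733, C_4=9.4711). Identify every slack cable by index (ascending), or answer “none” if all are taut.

3, 4

cable 1: L_1 = ‖A_1−P‖ = 6.6708;  C_1 = 6.6708 → taut
cable 2: L_2 = ‖A_2−P‖ = 5.7009;  C_2 = 5.7008 → taut
cable 3: L_3 = ‖A_3−P‖ = 6.9642;  C_3 = 7.9733 → slack
cable 4: L_4 = ‖A_4−P‖ = 8.5147;  C_4 = 9.4711 → slack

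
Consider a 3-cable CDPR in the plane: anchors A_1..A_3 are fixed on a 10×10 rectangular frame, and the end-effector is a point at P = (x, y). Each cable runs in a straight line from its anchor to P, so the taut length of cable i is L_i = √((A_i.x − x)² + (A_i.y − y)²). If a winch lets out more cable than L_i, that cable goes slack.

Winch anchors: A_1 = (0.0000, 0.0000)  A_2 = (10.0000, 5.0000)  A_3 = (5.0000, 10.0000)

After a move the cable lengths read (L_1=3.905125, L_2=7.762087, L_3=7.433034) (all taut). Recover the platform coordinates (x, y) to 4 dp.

each cable: (A_i−P)·(A_i−P) = L_i²; let c_i = ‖A_i‖²−L_i²
c_1 = 0.0000+0.0000−15.2500 = -15.2500
row 1: -20.0000x − 10.0000y = -80.0000  (c_2=64.7500)
row 2: -10.0000x − 20.0000y = -85.0000  (c_3=69.7500)
Cramer on rows 1–2 → x = 2.5000, y = 3.0000

(2.5000, 3.0000)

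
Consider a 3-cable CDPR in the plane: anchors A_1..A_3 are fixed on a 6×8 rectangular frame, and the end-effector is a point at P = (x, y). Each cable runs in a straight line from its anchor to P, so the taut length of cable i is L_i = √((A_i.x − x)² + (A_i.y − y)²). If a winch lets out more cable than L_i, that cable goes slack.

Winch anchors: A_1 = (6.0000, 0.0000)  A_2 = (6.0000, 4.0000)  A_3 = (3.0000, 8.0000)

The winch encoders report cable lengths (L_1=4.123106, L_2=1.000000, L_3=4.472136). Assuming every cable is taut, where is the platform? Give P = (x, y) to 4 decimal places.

(5.0000, 4.0000)

expand ‖A_i−P‖²=L_i² and subtract eq 1 (q_i ≔ ‖A_i‖²−L_i²)
q_1 = 36.0000+0.0000−17.0000 = 19.0000
eq1−eq2 → [0.0000  -8.0000]·P = -32.0000
eq1−eq3 → [6.0000  -16.0000]·P = -34.0000
2×2 solve → P = (5.0000, 4.0000)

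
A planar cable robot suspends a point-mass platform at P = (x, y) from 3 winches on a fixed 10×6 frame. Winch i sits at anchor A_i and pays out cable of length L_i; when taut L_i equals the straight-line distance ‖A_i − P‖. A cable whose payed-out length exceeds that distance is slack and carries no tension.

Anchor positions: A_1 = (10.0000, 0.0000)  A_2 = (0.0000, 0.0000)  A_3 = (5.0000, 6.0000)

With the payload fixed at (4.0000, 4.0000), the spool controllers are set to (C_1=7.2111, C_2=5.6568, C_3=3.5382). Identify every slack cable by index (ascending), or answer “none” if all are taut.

3

i=1: geometric 7.2111 vs commanded 7.2111 ⇒ taut
i=2: geometric 5.6569 vs commanded 5.6568 ⇒ taut
i=3: geometric 2.2361 vs commanded 3.5382 ⇒ slack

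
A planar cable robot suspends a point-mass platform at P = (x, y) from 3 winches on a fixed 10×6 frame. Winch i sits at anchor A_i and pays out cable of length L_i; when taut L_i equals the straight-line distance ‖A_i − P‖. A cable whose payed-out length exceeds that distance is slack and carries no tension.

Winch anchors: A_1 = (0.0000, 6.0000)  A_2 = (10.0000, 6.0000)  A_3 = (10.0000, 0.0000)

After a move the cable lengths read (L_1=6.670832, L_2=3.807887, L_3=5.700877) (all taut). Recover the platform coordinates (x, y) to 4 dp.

each cable: (A_i−P)·(A_i−P) = L_i²; let c_i = ‖A_i‖²−L_i²
c_1 = 0.0000+36.0000−44.5000 = -8.5000
row 1: -20.0000x + 0.0000y = -130.0000  (c_2=121.5000)
row 2: -20.0000x + 12.0000y = -76.0000  (c_3=67.5000)
Cramer on rows 1–2 → x = 6.5000, y = 4.5000

(6.5000, 4.5000)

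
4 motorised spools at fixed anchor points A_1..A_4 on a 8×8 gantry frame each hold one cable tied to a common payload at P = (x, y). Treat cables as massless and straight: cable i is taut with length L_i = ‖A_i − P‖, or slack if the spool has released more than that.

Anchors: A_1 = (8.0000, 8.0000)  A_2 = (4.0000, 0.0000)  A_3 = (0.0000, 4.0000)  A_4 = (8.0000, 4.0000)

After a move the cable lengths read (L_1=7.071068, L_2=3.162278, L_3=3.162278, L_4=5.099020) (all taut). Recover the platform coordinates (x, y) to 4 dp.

expand ‖A_i−P‖²=L_i² and subtract eq 1 (c_i ≔ ‖A_i‖²−L_i²)
c_1 = 64.0000+64.0000−50.0000 = 78.0000
eq1−eq2 → [8.0000  16.0000]·P = 72.0000
eq1−eq3 → [16.0000  8.0000]·P = 72.0000
eq1−eq4 → [0.0000  8.0000]·P = 24.0000
2×2 solve → P = (3.0000, 3.0000)
check cable 4: ‖A_4−P‖² = 26.0000 ≈ L_4² = 26.0000 ✓

(3.0000, 3.0000)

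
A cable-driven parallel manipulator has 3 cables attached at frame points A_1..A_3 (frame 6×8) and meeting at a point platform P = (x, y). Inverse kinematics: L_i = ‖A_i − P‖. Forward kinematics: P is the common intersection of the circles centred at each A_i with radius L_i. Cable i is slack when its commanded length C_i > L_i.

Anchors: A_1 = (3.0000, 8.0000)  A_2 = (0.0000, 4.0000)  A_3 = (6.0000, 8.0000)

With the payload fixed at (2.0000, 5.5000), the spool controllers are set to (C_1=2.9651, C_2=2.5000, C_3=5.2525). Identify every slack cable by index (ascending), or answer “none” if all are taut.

cable 1: L_1 = ‖A_1−P‖ = 2.6926;  C_1 = 2.9651 → slack
cable 2: L_2 = ‖A_2−P‖ = 2.5000;  C_2 = 2.5000 → taut
cable 3: L_3 = ‖A_3−P‖ = 4.7170;  C_3 = 5.2525 → slack

1, 3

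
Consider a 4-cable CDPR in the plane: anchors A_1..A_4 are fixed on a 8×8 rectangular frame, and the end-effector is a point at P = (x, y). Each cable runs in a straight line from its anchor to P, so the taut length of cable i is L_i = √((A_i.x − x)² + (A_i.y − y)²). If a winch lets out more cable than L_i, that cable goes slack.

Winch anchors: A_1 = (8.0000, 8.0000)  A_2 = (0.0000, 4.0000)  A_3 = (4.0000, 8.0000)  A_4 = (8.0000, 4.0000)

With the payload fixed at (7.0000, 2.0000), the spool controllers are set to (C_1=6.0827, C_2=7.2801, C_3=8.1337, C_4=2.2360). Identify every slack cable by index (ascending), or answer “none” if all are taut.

cable 1: L_1 = ‖A_1−P‖ = 6.0828;  C_1 = 6.0827 → taut
cable 2: L_2 = ‖A_2−P‖ = 7.2801;  C_2 = 7.2801 → taut
cable 3: L_3 = ‖A_3−P‖ = 6.7082;  C_3 = 8.1337 → slack
cable 4: L_4 = ‖A_4−P‖ = 2.2361;  C_4 = 2.2360 → taut

3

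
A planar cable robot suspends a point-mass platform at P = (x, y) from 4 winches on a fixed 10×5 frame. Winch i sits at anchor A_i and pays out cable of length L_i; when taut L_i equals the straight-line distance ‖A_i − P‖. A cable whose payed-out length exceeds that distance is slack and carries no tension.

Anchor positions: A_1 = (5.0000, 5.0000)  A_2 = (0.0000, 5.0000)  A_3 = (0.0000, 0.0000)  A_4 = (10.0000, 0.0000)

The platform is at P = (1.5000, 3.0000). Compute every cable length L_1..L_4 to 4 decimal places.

(4.0311, 2.5000, 3.3541, 9.0139)

L_1 = √((5.0000−1.5000)² + (5.0000−3.0000)²) = 4.0311
L_2 = √((0.0000−1.5000)² + (5.0000−3.0000)²) = 2.5000
L_3 = √((0.0000−1.5000)² + (0.0000−3.0000)²) = 3.3541
L_4 = √((10.0000−1.5000)² + (0.0000−3.0000)²) = 9.0139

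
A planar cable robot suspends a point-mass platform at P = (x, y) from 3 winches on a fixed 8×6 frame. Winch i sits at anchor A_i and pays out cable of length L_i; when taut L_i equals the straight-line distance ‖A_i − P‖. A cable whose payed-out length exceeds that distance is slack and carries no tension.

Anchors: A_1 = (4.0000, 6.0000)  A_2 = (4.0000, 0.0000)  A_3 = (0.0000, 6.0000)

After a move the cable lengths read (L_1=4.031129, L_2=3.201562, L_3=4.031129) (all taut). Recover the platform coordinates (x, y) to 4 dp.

each cable: (A_i−P)·(A_i−P) = L_i²; let q_i = ‖A_i‖²−L_i²
q_1 = 16.0000+36.0000−16.2500 = 35.7500
row 1: 0.0000x + 12.0000y = 30.0000  (q_2=5.7500)
row 2: 8.0000x + 0.0000y = 16.0000  (q_3=19.7500)
Cramer on rows 1–2 → x = 2.0000, y = 2.5000

(2.0000, 2.5000)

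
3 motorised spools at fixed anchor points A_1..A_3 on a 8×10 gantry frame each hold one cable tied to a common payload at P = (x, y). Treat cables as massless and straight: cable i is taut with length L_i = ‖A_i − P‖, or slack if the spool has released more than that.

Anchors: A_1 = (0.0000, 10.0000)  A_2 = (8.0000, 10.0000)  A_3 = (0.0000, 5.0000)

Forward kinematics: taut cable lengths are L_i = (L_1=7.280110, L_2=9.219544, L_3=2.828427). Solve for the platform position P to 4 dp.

expand ‖A_i−P‖²=L_i² and subtract eq 1 (q_i ≔ ‖A_i‖²−L_i²)
q_1 = 0.0000+100.0000−53.0000 = 47.0000
eq1−eq2 → [-16.0000  0.0000]·P = -32.0000
eq1−eq3 → [0.0000  10.0000]·P = 30.0000
2×2 solve → P = (2.0000, 3.0000)

(2.0000, 3.0000)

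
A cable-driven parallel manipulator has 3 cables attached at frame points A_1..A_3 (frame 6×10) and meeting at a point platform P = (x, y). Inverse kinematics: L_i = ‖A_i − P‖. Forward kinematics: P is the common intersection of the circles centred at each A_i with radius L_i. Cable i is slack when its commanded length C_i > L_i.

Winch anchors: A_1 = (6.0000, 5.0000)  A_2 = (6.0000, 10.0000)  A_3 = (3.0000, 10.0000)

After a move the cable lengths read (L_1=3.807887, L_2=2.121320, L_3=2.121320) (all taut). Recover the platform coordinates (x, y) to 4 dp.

each cable: (A_i−P)·(A_i−P) = L_i²; let k_i = ‖A_i‖²−L_i²
k_1 = 36.0000+25.0000−14.5000 = 46.5000
row 1: 0.0000x − 10.0000y = -85.0000  (k_2=131.5000)
row 2: 6.0000x − 10.0000y = -58.0000  (k_3=104.5000)
Cramer on rows 1–2 → x = 4.5000, y = 8.5000

(4.5000, 8.5000)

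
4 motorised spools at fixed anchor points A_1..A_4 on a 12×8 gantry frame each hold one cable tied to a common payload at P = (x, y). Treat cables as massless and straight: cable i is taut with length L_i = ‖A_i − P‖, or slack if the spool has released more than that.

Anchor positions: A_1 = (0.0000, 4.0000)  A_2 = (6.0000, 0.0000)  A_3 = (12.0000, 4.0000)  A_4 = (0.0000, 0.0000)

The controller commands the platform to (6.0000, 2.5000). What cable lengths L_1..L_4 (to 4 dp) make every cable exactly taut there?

(6.1847, 2.5000, 6.1847, 6.5000)

L_1: Δ = A_1−P = (-6.0000, 1.5000) → ‖Δ‖ = √38.2500 = 6.1847
L_2: Δ = A_2−P = (0.0000, -2.5000) → ‖Δ‖ = √6.2500 = 2.5000
L_3: Δ = A_3−P = (6.0000, 1.5000) → ‖Δ‖ = √38.2500 = 6.1847
L_4: Δ = A_4−P = (-6.0000, -2.5000) → ‖Δ‖ = √42.2500 = 6.5000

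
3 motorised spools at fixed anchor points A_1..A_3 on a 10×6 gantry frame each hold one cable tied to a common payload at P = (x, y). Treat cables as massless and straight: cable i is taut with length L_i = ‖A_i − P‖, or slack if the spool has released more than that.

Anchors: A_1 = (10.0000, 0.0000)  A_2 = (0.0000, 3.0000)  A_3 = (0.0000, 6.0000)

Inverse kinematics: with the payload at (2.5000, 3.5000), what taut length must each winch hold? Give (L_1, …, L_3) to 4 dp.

L_1 = √((10.0000−2.5000)² + (0.0000−3.5000)²) = 8.2765
L_2 = √((0.0000−2.5000)² + (3.0000−3.5000)²) = 2.5495
L_3 = √((0.0000−2.5000)² + (6.0000−3.5000)²) = 3.5355

(8.2765, 2.5495, 3.5355)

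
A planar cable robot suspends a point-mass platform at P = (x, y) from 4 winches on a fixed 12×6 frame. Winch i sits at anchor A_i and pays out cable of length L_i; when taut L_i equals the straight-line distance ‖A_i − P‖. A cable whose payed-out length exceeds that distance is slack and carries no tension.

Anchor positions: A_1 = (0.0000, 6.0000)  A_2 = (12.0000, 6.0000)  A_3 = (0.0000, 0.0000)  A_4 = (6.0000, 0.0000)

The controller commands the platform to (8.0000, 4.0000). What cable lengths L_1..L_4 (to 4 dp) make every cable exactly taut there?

(8.2462, 4.4721, 8.9443, 4.4721)

L_1: Δ = A_1−P = (-8.0000, 2.0000) → ‖Δ‖ = √68.0000 = 8.2462
L_2: Δ = A_2−P = (4.0000, 2.0000) → ‖Δ‖ = √20.0000 = 4.4721
L_3: Δ = A_3−P = (-8.0000, -4.0000) → ‖Δ‖ = √80.0000 = 8.9443
L_4: Δ = A_4−P = (-2.0000, -4.0000) → ‖Δ‖ = √20.0000 = 4.4721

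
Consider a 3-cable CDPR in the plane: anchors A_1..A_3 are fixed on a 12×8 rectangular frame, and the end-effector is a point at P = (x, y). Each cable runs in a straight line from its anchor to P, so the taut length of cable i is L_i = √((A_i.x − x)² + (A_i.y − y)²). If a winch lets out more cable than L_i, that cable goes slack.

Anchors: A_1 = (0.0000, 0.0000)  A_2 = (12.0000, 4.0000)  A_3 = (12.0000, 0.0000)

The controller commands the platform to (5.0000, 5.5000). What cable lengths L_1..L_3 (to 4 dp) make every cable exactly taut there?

(7.4330, 7.1589, 8.9022)

L_1: Δ = A_1−P = (-5.0000, -5.5000) → ‖Δ‖ = √55.2500 = 7.4330
L_2: Δ = A_2−P = (7.0000, -1.5000) → ‖Δ‖ = √51.2500 = 7.1589
L_3: Δ = A_3−P = (7.0000, -5.5000) → ‖Δ‖ = √79.2500 = 8.9022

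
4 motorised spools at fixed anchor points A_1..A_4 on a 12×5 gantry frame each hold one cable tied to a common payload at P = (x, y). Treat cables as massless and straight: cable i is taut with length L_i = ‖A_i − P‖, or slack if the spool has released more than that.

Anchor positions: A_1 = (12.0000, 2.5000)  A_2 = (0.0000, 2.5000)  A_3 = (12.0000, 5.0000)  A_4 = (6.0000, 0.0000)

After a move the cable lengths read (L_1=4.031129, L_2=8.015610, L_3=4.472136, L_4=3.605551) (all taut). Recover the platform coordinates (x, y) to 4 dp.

(8.0000, 3.0000)

expand ‖A_i−P‖²=L_i² and subtract eq 1 (c_i ≔ ‖A_i‖²−L_i²)
c_1 = 144.0000+6.2500−16.2500 = 134.0000
eq1−eq2 → [24.0000  0.0000]·P = 192.0000
eq1−eq3 → [0.0000  -5.0000]·P = -15.0000
eq1−eq4 → [12.0000  5.0000]·P = 111.0000
2×2 solve → P = (8.0000, 3.0000)
check cable 4: ‖A_4−P‖² = 13.0000 ≈ L_4² = 13.0000 ✓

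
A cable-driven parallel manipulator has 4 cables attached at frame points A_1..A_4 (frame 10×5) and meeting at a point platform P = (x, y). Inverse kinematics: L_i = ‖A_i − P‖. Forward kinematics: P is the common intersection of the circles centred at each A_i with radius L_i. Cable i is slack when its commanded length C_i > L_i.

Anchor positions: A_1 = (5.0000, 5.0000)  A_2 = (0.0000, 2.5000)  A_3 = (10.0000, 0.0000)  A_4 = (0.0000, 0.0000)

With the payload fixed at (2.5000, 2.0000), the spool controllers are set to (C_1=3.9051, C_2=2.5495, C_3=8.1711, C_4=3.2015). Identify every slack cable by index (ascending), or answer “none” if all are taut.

i=1: geometric 3.9051 vs commanded 3.9051 ⇒ taut
i=2: geometric 2.5495 vs commanded 2.5495 ⇒ taut
i=3: geometric 7.7621 vs commanded 8.1711 ⇒ slack
i=4: geometric 3.2016 vs commanded 3.2015 ⇒ taut

3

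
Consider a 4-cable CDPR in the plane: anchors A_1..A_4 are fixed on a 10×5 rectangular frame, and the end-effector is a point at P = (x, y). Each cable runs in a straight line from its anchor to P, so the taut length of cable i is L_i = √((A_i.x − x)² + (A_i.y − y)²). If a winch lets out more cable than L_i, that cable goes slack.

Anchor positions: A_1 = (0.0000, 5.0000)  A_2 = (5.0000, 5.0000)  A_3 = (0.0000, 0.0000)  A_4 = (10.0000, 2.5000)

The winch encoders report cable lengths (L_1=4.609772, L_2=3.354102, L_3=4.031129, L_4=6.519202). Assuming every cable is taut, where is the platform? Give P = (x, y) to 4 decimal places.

each cable: (A_i−P)·(A_i−P) = L_i²; let q_i = ‖A_i‖²−L_i²
q_1 = 0.0000+25.0000−21.2500 = 3.7500
row 1: -10.0000x + 0.0000y = -35.0000  (q_2=38.7500)
row 2: 0.0000x + 10.0000y = 20.0000  (q_3=-16.2500)
row 3: -20.0000x + 5.0000y = -60.0000  (q_4=63.7500)
Cramer on rows 1–2 → x = 3.5000, y = 2.0000
check cable 4: ‖A_4−P‖² = 42.5000 ≈ L_4² = 42.5000 ✓

(3.5000, 2.0000)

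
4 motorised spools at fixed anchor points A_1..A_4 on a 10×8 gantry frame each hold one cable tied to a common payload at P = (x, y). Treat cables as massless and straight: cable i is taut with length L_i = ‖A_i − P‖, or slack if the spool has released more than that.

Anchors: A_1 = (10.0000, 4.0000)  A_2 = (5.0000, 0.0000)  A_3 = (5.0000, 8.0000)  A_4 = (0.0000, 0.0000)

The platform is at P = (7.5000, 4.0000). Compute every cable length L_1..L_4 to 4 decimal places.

cable 1: Δx=2.5000, Δy=0.0000; L_1 = √(Δx²+Δy²) = 2.5000
cable 2: Δx=-2.5000, Δy=-4.0000; L_2 = √(Δx²+Δy²) = 4.7170
cable 3: Δx=-2.5000, Δy=4.0000; L_3 = √(Δx²+Δy²) = 4.7170
cable 4: Δx=-7.5000, Δy=-4.0000; L_4 = √(Δx²+Δy²) = 8.5000

(2.5000, 4.7170, 4.7170, 8.5000)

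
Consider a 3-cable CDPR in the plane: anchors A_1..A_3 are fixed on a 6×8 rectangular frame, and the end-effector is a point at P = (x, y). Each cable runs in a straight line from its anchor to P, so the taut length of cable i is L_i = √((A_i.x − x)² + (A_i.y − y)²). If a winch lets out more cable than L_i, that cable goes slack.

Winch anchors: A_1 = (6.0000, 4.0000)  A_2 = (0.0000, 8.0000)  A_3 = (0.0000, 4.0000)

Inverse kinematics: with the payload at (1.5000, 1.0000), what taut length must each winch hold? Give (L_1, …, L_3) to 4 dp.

(5.4083, 7.1589, 3.3541)

L_1 = √((6.0000−1.5000)² + (4.0000−1.0000)²) = 5.4083
L_2 = √((0.0000−1.5000)² + (8.0000−1.0000)²) = 7.1589
L_3 = √((0.0000−1.5000)² + (4.0000−1.0000)²) = 3.3541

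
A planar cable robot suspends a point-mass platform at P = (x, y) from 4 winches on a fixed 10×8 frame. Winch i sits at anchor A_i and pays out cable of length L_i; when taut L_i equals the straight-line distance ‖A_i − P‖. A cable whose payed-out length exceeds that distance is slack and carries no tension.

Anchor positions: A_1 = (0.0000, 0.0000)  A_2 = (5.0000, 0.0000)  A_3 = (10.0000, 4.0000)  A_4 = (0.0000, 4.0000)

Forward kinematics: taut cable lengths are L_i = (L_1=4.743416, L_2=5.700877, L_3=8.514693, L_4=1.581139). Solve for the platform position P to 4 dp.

each cable: (A_i−P)·(A_i−P) = L_i²; let k_i = ‖A_i‖²−L_i²
k_1 = 0.0000+0.0000−22.5000 = -22.5000
row 1: -10.0000x + 0.0000y = -15.0000  (k_2=-7.5000)
row 2: -20.0000x − 8.0000y = -66.0000  (k_3=43.5000)
row 3: 0.0000x − 8.0000y = -36.0000  (k_4=13.5000)
Cramer on rows 1–2 → x = 1.5000, y = 4.5000
check cable 4: ‖A_4−P‖² = 2.5000 ≈ L_4² = 2.5000 ✓

(1.5000, 4.5000)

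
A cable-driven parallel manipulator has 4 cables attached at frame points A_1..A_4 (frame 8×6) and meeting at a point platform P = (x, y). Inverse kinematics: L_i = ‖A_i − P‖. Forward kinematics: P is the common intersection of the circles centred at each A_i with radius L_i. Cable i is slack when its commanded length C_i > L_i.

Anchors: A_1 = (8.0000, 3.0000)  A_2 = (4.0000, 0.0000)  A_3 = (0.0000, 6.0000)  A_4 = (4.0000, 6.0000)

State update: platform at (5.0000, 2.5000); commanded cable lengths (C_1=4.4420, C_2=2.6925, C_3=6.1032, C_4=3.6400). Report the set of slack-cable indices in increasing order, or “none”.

cable 1: L_1 = ‖A_1−P‖ = 3.0414;  C_1 = 4.4420 → slack
cable 2: L_2 = ‖A_2−P‖ = 2.6926;  C_2 = 2.6925 → taut
cable 3: L_3 = ‖A_3−P‖ = 6.1033;  C_3 = 6.1032 → taut
cable 4: L_4 = ‖A_4−P‖ = 3.6401;  C_4 = 3.6400 → taut

1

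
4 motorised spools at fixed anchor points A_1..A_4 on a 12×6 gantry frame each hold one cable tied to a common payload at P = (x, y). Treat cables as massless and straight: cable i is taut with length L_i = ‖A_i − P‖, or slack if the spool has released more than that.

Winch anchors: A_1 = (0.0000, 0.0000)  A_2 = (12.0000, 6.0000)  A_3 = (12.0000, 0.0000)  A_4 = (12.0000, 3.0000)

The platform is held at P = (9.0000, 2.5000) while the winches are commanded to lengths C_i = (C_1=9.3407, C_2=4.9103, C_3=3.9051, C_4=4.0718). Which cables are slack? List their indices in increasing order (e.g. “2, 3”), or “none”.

2, 4

i=1: geometric 9.3408 vs commanded 9.3407 ⇒ taut
i=2: geometric 4.6098 vs commanded 4.9103 ⇒ slack
i=3: geometric 3.9051 vs commanded 3.9051 ⇒ taut
i=4: geometric 3.0414 vs commanded 4.0718 ⇒ slack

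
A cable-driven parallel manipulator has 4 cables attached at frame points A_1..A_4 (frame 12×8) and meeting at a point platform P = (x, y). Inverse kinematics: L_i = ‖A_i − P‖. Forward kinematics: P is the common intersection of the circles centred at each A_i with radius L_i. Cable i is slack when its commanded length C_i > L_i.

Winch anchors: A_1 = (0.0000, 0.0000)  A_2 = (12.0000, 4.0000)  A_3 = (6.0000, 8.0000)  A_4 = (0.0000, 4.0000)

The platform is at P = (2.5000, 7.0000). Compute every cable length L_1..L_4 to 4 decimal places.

(7.4330, 9.9624, 3.6401, 3.9051)

L_1: Δ = A_1−P = (-2.5000, -7.0000) → ‖Δ‖ = √55.2500 = 7.4330
L_2: Δ = A_2−P = (9.5000, -3.0000) → ‖Δ‖ = √99.2500 = 9.9624
L_3: Δ = A_3−P = (3.5000, 1.0000) → ‖Δ‖ = √13.2500 = 3.6401
L_4: Δ = A_4−P = (-2.5000, -3.0000) → ‖Δ‖ = √15.2500 = 3.9051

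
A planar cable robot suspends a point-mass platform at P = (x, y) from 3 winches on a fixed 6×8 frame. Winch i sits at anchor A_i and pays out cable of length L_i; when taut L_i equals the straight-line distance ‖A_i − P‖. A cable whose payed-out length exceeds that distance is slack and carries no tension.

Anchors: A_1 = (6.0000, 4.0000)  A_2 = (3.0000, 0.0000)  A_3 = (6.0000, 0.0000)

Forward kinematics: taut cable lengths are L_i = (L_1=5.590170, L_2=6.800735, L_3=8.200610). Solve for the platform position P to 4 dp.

(1.0000, 6.5000)

circle eqns → linear via eq_j − eq_1; set c_j = A_j·A_j − L_j²
c_1 = 36.0000+16.0000−31.2500 = 20.7500
6.0000·x + 8.0000·y = c_1−c_2 = 58.0000
0.0000·x + 8.0000·y = c_1−c_3 = 52.0000
solve first two rows → x=1.0000, y=6.5000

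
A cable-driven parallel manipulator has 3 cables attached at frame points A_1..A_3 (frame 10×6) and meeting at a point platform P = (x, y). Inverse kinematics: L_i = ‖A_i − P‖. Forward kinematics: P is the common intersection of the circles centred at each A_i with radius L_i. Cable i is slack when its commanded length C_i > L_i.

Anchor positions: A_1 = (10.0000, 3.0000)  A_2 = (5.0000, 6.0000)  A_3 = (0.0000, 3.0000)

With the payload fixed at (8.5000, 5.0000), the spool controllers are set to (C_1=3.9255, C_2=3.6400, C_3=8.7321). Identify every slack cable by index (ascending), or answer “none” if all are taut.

1

i=1: geometric 2.5000 vs commanded 3.9255 ⇒ slack
i=2: geometric 3.6401 vs commanded 3.6400 ⇒ taut
i=3: geometric 8.7321 vs commanded 8.7321 ⇒ taut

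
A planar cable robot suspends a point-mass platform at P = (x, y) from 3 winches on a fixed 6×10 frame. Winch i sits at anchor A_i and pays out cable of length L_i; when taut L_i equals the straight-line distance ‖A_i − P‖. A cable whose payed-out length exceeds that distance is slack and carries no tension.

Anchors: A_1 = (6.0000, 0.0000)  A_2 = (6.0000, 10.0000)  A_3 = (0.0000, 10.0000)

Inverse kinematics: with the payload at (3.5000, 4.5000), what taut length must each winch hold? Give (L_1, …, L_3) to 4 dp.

(5.1478, 6.0415, 6.5192)

cable 1: Δx=2.5000, Δy=-4.5000; L_1 = √(Δx²+Δy²) = 5.1478
cable 2: Δx=2.5000, Δy=5.5000; L_2 = √(Δx²+Δy²) = 6.0415
cable 3: Δx=-3.5000, Δy=5.5000; L_3 = √(Δx²+Δy²) = 6.5192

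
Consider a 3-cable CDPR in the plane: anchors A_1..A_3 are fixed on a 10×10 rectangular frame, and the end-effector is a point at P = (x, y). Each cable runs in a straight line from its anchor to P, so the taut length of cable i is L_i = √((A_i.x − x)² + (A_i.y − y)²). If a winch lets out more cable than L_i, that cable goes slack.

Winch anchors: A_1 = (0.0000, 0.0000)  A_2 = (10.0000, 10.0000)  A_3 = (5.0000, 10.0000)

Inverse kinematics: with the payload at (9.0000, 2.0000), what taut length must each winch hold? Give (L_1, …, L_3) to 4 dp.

L_1: Δ = A_1−P = (-9.0000, -2.0000) → ‖Δ‖ = √85.0000 = 9.2195
L_2: Δ = A_2−P = (1.0000, 8.0000) → ‖Δ‖ = √65.0000 = 8.0623
L_3: Δ = A_3−P = (-4.0000, 8.0000) → ‖Δ‖ = √80.0000 = 8.9443

(9.2195, 8.0623, 8.9443)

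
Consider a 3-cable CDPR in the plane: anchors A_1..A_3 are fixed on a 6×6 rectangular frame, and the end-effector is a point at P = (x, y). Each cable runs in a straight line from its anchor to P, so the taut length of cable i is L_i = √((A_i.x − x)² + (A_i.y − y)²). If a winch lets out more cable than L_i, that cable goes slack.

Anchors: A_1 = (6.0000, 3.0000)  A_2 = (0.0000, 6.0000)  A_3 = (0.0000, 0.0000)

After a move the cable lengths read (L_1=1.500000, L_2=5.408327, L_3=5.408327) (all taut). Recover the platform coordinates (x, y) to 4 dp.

circle eqns → linear via eq_j − eq_1; set c_j = A_j·A_j − L_j²
c_1 = 36.0000+9.0000−2.2500 = 42.7500
12.0000·x − 6.0000·y = c_1−c_2 = 36.0000
12.0000·x + 6.0000·y = c_1−c_3 = 72.0000
solve first two rows → x=4.5000, y=3.0000

(4.5000, 3.0000)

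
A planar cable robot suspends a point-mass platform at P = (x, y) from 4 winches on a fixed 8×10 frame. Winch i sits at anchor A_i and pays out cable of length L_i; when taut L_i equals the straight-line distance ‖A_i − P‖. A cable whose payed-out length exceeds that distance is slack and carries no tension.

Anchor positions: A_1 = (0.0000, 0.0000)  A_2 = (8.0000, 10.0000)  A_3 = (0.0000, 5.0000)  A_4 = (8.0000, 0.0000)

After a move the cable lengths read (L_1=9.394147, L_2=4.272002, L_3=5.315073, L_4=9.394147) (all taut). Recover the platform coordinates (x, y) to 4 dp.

expand ‖A_i−P‖²=L_i² and subtract eq 1 (q_i ≔ ‖A_i‖²−L_i²)
q_1 = 0.0000+0.0000−88.2500 = -88.2500
eq1−eq2 → [-16.0000  -20.0000]·P = -234.0000
eq1−eq3 → [0.0000  -10.0000]·P = -85.0000
eq1−eq4 → [-16.0000  0.0000]·P = -64.0000
2×2 solve → P = (4.0000, 8.5000)
check cable 4: ‖A_4−P‖² = 88.2500 ≈ L_4² = 88.2500 ✓

(4.0000, 8.5000)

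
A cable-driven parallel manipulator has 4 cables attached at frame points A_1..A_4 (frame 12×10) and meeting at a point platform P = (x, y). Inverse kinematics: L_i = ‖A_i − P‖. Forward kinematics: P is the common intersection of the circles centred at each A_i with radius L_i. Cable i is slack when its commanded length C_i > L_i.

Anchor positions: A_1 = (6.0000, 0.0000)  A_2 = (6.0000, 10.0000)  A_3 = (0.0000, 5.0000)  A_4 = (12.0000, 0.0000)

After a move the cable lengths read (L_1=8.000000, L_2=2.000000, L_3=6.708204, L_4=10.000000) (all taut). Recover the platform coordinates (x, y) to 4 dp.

(6.0000, 8.0000)

expand ‖A_i−P‖²=L_i² and subtract eq 1 (q_i ≔ ‖A_i‖²−L_i²)
q_1 = 36.0000+0.0000−64.0000 = -28.0000
eq1−eq2 → [0.0000  -20.0000]·P = -160.0000
eq1−eq3 → [12.0000  -10.0000]·P = -8.0000
eq1−eq4 → [-12.0000  0.0000]·P = -72.0000
2×2 solve → P = (6.0000, 8.0000)
check cable 4: ‖A_4−P‖² = 100.0000 ≈ L_4² = 100.0000 ✓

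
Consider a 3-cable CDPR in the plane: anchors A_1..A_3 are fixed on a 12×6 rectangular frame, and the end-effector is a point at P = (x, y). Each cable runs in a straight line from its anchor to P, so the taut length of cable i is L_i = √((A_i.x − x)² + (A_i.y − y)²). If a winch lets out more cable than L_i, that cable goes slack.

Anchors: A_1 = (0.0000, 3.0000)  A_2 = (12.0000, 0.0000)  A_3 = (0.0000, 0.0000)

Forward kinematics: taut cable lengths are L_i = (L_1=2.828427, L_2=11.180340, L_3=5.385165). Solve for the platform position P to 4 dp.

(2.0000, 5.0000)

circle eqns → linear via eq_j − eq_1; set c_j = A_j·A_j − L_j²
c_1 = 0.0000+9.0000−8.0000 = 1.0000
-24.0000·x + 6.0000·y = c_1−c_2 = -18.0000
0.0000·x + 6.0000·y = c_1−c_3 = 30.0000
solve first two rows → x=2.0000, y=5.0000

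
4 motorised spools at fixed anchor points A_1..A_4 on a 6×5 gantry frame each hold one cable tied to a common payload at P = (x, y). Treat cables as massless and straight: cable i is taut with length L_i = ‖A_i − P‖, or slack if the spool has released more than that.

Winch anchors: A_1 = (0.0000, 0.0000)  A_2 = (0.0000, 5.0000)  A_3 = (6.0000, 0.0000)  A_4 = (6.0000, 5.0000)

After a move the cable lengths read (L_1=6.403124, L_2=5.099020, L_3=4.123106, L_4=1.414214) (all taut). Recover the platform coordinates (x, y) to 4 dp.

each cable: (A_i−P)·(A_i−P) = L_i²; let q_i = ‖A_i‖²−L_i²
q_1 = 0.0000+0.0000−41.0000 = -41.0000
row 1: 0.0000x − 10.0000y = -40.0000  (q_2=-1.0000)
row 2: -12.0000x + 0.0000y = -60.0000  (q_3=19.0000)
row 3: -12.0000x − 10.0000y = -100.0000  (q_4=59.0000)
Cramer on rows 1–2 → x = 5.0000, y = 4.0000
check cable 4: ‖A_4−P‖² = 2.0000 ≈ L_4² = 2.0000 ✓

(5.0000, 4.0000)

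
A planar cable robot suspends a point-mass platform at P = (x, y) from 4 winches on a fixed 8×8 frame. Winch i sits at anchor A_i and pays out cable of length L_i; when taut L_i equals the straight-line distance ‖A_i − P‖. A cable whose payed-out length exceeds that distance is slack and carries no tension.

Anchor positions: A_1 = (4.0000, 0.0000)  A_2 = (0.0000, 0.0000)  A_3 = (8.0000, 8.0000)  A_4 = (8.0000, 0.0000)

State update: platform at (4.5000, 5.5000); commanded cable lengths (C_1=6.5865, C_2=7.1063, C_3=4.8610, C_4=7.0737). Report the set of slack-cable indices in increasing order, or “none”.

1, 3, 4

cable 1: L_1 = ‖A_1−P‖ = 5.5227;  C_1 = 6.5865 → slack
cable 2: L_2 = ‖A_2−P‖ = 7.1063;  C_2 = 7.1063 → taut
cable 3: L_3 = ‖A_3−P‖ = 4.3012;  C_3 = 4.8610 → slack
cable 4: L_4 = ‖A_4−P‖ = 6.5192;  C_4 = 7.0737 → slack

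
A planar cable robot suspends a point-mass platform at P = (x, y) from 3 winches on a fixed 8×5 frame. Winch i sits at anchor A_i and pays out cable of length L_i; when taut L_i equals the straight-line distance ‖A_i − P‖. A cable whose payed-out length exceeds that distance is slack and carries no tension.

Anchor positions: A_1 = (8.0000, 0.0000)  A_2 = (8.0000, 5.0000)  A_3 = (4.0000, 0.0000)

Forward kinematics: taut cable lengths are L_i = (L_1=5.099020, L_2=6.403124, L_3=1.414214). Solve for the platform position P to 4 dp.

expand ‖A_i−P‖²=L_i² and subtract eq 1 (q_i ≔ ‖A_i‖²−L_i²)
q_1 = 64.0000+0.0000−26.0000 = 38.0000
eq1−eq2 → [0.0000  -10.0000]·P = -10.0000
eq1−eq3 → [8.0000  0.0000]·P = 24.0000
2×2 solve → P = (3.0000, 1.0000)

(3.0000, 1.0000)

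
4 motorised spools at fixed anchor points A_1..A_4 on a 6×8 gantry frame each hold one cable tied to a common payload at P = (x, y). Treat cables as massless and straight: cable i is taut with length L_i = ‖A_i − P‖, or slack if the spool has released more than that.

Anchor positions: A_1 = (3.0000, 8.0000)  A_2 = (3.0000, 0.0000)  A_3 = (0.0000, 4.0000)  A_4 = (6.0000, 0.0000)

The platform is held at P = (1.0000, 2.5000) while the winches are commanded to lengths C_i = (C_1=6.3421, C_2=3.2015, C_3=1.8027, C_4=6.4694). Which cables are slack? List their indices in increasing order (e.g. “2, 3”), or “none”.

cable 1: L_1 = ‖A_1−P‖ = 5.8523;  C_1 = 6.3421 → slack
cable 2: L_2 = ‖A_2−P‖ = 3.2016;  C_2 = 3.2015 → taut
cable 3: L_3 = ‖A_3−P‖ = 1.8028;  C_3 = 1.8027 → taut
cable 4: L_4 = ‖A_4−P‖ = 5.5902;  C_4 = 6.4694 → slack

1, 4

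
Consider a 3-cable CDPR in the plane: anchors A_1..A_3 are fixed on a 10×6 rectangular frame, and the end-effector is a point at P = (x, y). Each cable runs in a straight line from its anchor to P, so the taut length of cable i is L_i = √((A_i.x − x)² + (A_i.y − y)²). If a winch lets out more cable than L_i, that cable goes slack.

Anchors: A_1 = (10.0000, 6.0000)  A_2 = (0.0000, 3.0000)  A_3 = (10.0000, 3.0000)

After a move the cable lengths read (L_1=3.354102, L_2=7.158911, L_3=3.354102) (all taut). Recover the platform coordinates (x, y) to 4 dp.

(7.0000, 4.5000)

each cable: (A_i−P)·(A_i−P) = L_i²; let c_i = ‖A_i‖²−L_i²
c_1 = 100.0000+36.0000−11.2500 = 124.7500
row 1: 20.0000x + 6.0000y = 167.0000  (c_2=-42.2500)
row 2: 0.0000x + 6.0000y = 27.0000  (c_3=97.7500)
Cramer on rows 1–2 → x = 7.0000, y = 4.5000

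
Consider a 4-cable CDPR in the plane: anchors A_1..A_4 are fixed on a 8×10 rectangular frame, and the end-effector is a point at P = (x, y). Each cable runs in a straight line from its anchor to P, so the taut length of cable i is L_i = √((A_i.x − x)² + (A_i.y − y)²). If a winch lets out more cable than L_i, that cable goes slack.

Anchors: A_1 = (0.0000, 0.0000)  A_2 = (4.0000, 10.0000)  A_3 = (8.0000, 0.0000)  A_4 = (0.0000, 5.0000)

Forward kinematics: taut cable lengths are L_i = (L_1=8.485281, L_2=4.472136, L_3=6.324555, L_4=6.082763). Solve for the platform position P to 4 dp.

each cable: (A_i−P)·(A_i−P) = L_i²; let k_i = ‖A_i‖²−L_i²
k_1 = 0.0000+0.0000−72.0000 = -72.0000
row 1: -8.0000x − 20.0000y = -168.0000  (k_2=96.0000)
row 2: -16.0000x + 0.0000y = -96.0000  (k_3=24.0000)
row 3: 0.0000x − 10.0000y = -60.0000  (k_4=-12.0000)
Cramer on rows 1–2 → x = 6.0000, y = 6.0000
check cable 4: ‖A_4−P‖² = 37.0000 ≈ L_4² = 37.0000 ✓

(6.0000, 6.0000)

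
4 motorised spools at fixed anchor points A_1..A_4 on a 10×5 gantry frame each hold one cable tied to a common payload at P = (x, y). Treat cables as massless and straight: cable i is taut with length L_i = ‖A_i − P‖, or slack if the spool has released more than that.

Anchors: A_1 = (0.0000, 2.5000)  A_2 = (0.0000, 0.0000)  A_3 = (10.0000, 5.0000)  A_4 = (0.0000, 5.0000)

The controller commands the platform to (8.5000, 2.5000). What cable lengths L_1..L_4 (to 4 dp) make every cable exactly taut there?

cable 1: Δx=-8.5000, Δy=0.0000; L_1 = √(Δx²+Δy²) = 8.5000
cable 2: Δx=-8.5000, Δy=-2.5000; L_2 = √(Δx²+Δy²) = 8.8600
cable 3: Δx=1.5000, Δy=2.5000; L_3 = √(Δx²+Δy²) = 2.9155
cable 4: Δx=-8.5000, Δy=2.5000; L_4 = √(Δx²+Δy²) = 8.8600

(8.5000, 8.8600, 2.9155, 8.8600)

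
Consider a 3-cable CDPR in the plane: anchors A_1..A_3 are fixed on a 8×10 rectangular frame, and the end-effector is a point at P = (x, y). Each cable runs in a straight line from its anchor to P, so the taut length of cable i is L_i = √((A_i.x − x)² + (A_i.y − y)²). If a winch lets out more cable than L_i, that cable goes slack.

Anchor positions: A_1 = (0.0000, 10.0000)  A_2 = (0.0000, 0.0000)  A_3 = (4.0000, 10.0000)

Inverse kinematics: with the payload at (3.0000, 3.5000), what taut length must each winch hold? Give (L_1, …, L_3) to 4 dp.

(7.1589, 4.6098, 6.5765)

cable 1: Δx=-3.0000, Δy=6.5000; L_1 = √(Δx²+Δy²) = 7.1589
cable 2: Δx=-3.0000, Δy=-3.5000; L_2 = √(Δx²+Δy²) = 4.6098
cable 3: Δx=1.0000, Δy=6.5000; L_3 = √(Δx²+Δy²) = 6.5765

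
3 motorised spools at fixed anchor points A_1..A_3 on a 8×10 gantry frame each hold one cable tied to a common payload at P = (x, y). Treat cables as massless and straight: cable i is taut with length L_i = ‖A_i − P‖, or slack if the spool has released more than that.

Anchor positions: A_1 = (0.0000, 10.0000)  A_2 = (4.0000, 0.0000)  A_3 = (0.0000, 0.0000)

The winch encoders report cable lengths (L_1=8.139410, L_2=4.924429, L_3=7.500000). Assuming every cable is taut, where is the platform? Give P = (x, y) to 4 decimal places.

(6.0000, 4.5000)

each cable: (A_i−P)·(A_i−P) = L_i²; let k_i = ‖A_i‖²−L_i²
k_1 = 0.0000+100.0000−66.2500 = 33.7500
row 1: -8.0000x + 20.0000y = 42.0000  (k_2=-8.2500)
row 2: 0.0000x + 20.0000y = 90.0000  (k_3=-56.2500)
Cramer on rows 1–2 → x = 6.0000, y = 4.5000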